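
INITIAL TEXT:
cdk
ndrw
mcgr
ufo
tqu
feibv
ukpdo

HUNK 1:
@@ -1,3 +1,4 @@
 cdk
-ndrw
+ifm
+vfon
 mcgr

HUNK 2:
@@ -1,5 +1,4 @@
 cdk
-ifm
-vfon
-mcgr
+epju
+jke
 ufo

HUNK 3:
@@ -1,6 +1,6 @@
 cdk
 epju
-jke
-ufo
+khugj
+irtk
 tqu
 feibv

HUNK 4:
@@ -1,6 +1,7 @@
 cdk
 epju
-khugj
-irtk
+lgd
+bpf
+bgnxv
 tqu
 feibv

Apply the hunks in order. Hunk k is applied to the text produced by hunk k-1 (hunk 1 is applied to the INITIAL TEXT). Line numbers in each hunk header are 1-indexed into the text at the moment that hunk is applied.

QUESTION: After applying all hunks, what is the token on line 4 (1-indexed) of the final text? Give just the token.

Hunk 1: at line 1 remove [ndrw] add [ifm,vfon] -> 8 lines: cdk ifm vfon mcgr ufo tqu feibv ukpdo
Hunk 2: at line 1 remove [ifm,vfon,mcgr] add [epju,jke] -> 7 lines: cdk epju jke ufo tqu feibv ukpdo
Hunk 3: at line 1 remove [jke,ufo] add [khugj,irtk] -> 7 lines: cdk epju khugj irtk tqu feibv ukpdo
Hunk 4: at line 1 remove [khugj,irtk] add [lgd,bpf,bgnxv] -> 8 lines: cdk epju lgd bpf bgnxv tqu feibv ukpdo
Final line 4: bpf

Answer: bpf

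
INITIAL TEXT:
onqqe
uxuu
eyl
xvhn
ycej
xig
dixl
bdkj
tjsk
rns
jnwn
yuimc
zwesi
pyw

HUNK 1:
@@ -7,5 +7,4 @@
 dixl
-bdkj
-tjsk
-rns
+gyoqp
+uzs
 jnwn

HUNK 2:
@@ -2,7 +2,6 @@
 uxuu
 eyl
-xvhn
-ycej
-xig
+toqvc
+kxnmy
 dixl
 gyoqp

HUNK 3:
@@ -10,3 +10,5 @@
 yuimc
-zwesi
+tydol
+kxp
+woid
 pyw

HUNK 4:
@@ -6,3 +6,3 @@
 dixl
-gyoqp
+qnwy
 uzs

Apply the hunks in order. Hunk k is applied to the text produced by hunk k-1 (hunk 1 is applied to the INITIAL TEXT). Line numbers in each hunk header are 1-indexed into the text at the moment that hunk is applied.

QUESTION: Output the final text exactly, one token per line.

Hunk 1: at line 7 remove [bdkj,tjsk,rns] add [gyoqp,uzs] -> 13 lines: onqqe uxuu eyl xvhn ycej xig dixl gyoqp uzs jnwn yuimc zwesi pyw
Hunk 2: at line 2 remove [xvhn,ycej,xig] add [toqvc,kxnmy] -> 12 lines: onqqe uxuu eyl toqvc kxnmy dixl gyoqp uzs jnwn yuimc zwesi pyw
Hunk 3: at line 10 remove [zwesi] add [tydol,kxp,woid] -> 14 lines: onqqe uxuu eyl toqvc kxnmy dixl gyoqp uzs jnwn yuimc tydol kxp woid pyw
Hunk 4: at line 6 remove [gyoqp] add [qnwy] -> 14 lines: onqqe uxuu eyl toqvc kxnmy dixl qnwy uzs jnwn yuimc tydol kxp woid pyw

Answer: onqqe
uxuu
eyl
toqvc
kxnmy
dixl
qnwy
uzs
jnwn
yuimc
tydol
kxp
woid
pyw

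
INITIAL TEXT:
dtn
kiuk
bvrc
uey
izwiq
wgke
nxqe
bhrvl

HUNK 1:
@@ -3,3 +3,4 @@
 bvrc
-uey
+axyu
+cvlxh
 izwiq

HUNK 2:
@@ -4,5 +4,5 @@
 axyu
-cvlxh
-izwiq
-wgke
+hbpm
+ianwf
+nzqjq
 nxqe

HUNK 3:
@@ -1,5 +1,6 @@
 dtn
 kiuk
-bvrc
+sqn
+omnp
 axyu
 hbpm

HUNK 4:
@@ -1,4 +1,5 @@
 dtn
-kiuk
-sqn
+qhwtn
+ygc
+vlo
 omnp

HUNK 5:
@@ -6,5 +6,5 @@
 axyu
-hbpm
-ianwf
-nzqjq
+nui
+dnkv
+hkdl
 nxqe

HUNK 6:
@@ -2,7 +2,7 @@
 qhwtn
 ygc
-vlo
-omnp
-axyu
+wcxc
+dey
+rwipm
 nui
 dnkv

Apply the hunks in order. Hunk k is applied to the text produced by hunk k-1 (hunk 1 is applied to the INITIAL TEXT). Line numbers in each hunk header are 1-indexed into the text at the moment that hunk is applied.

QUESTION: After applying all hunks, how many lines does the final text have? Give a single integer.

Hunk 1: at line 3 remove [uey] add [axyu,cvlxh] -> 9 lines: dtn kiuk bvrc axyu cvlxh izwiq wgke nxqe bhrvl
Hunk 2: at line 4 remove [cvlxh,izwiq,wgke] add [hbpm,ianwf,nzqjq] -> 9 lines: dtn kiuk bvrc axyu hbpm ianwf nzqjq nxqe bhrvl
Hunk 3: at line 1 remove [bvrc] add [sqn,omnp] -> 10 lines: dtn kiuk sqn omnp axyu hbpm ianwf nzqjq nxqe bhrvl
Hunk 4: at line 1 remove [kiuk,sqn] add [qhwtn,ygc,vlo] -> 11 lines: dtn qhwtn ygc vlo omnp axyu hbpm ianwf nzqjq nxqe bhrvl
Hunk 5: at line 6 remove [hbpm,ianwf,nzqjq] add [nui,dnkv,hkdl] -> 11 lines: dtn qhwtn ygc vlo omnp axyu nui dnkv hkdl nxqe bhrvl
Hunk 6: at line 2 remove [vlo,omnp,axyu] add [wcxc,dey,rwipm] -> 11 lines: dtn qhwtn ygc wcxc dey rwipm nui dnkv hkdl nxqe bhrvl
Final line count: 11

Answer: 11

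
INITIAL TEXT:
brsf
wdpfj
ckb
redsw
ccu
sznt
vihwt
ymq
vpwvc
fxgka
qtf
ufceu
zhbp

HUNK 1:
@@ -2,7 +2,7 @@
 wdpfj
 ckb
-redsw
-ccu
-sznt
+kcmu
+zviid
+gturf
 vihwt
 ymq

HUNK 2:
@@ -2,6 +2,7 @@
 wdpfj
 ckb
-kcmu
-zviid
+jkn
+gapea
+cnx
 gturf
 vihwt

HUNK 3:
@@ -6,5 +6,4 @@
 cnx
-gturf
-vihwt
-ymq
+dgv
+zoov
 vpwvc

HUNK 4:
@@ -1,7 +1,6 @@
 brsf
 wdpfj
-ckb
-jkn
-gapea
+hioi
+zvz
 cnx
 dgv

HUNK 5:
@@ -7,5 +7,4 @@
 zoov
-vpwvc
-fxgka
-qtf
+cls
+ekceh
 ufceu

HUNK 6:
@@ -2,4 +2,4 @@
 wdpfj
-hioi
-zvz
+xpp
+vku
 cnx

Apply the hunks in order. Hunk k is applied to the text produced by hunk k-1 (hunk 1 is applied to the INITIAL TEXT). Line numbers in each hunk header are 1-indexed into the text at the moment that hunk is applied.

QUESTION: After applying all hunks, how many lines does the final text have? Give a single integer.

Hunk 1: at line 2 remove [redsw,ccu,sznt] add [kcmu,zviid,gturf] -> 13 lines: brsf wdpfj ckb kcmu zviid gturf vihwt ymq vpwvc fxgka qtf ufceu zhbp
Hunk 2: at line 2 remove [kcmu,zviid] add [jkn,gapea,cnx] -> 14 lines: brsf wdpfj ckb jkn gapea cnx gturf vihwt ymq vpwvc fxgka qtf ufceu zhbp
Hunk 3: at line 6 remove [gturf,vihwt,ymq] add [dgv,zoov] -> 13 lines: brsf wdpfj ckb jkn gapea cnx dgv zoov vpwvc fxgka qtf ufceu zhbp
Hunk 4: at line 1 remove [ckb,jkn,gapea] add [hioi,zvz] -> 12 lines: brsf wdpfj hioi zvz cnx dgv zoov vpwvc fxgka qtf ufceu zhbp
Hunk 5: at line 7 remove [vpwvc,fxgka,qtf] add [cls,ekceh] -> 11 lines: brsf wdpfj hioi zvz cnx dgv zoov cls ekceh ufceu zhbp
Hunk 6: at line 2 remove [hioi,zvz] add [xpp,vku] -> 11 lines: brsf wdpfj xpp vku cnx dgv zoov cls ekceh ufceu zhbp
Final line count: 11

Answer: 11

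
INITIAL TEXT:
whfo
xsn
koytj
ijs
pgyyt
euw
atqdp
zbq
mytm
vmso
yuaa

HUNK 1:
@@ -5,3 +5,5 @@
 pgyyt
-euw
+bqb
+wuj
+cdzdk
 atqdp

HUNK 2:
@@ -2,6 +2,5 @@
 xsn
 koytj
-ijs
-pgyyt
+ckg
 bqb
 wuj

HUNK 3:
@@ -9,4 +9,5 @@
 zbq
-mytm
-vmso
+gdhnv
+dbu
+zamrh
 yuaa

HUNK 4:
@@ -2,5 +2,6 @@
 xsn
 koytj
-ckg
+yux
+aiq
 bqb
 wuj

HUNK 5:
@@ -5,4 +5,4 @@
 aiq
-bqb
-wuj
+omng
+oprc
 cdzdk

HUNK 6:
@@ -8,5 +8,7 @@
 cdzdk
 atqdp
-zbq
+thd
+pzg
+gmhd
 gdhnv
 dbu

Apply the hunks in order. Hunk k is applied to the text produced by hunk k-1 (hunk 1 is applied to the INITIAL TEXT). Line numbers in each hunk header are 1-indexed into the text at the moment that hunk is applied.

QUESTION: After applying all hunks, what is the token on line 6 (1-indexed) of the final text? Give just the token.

Answer: omng

Derivation:
Hunk 1: at line 5 remove [euw] add [bqb,wuj,cdzdk] -> 13 lines: whfo xsn koytj ijs pgyyt bqb wuj cdzdk atqdp zbq mytm vmso yuaa
Hunk 2: at line 2 remove [ijs,pgyyt] add [ckg] -> 12 lines: whfo xsn koytj ckg bqb wuj cdzdk atqdp zbq mytm vmso yuaa
Hunk 3: at line 9 remove [mytm,vmso] add [gdhnv,dbu,zamrh] -> 13 lines: whfo xsn koytj ckg bqb wuj cdzdk atqdp zbq gdhnv dbu zamrh yuaa
Hunk 4: at line 2 remove [ckg] add [yux,aiq] -> 14 lines: whfo xsn koytj yux aiq bqb wuj cdzdk atqdp zbq gdhnv dbu zamrh yuaa
Hunk 5: at line 5 remove [bqb,wuj] add [omng,oprc] -> 14 lines: whfo xsn koytj yux aiq omng oprc cdzdk atqdp zbq gdhnv dbu zamrh yuaa
Hunk 6: at line 8 remove [zbq] add [thd,pzg,gmhd] -> 16 lines: whfo xsn koytj yux aiq omng oprc cdzdk atqdp thd pzg gmhd gdhnv dbu zamrh yuaa
Final line 6: omng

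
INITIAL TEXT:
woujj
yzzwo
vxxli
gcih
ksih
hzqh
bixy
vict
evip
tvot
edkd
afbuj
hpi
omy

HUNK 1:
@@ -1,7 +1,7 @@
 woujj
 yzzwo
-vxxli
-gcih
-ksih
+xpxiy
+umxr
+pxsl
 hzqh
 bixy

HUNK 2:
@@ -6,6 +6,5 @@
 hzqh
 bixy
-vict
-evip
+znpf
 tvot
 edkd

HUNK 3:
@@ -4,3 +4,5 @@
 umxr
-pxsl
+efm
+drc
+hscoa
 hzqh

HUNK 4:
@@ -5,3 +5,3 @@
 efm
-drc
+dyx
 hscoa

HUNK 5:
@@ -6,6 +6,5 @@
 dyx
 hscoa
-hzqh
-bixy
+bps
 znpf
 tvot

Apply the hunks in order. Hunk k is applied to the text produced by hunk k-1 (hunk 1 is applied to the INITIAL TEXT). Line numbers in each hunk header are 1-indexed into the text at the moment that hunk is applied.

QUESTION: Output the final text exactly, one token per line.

Hunk 1: at line 1 remove [vxxli,gcih,ksih] add [xpxiy,umxr,pxsl] -> 14 lines: woujj yzzwo xpxiy umxr pxsl hzqh bixy vict evip tvot edkd afbuj hpi omy
Hunk 2: at line 6 remove [vict,evip] add [znpf] -> 13 lines: woujj yzzwo xpxiy umxr pxsl hzqh bixy znpf tvot edkd afbuj hpi omy
Hunk 3: at line 4 remove [pxsl] add [efm,drc,hscoa] -> 15 lines: woujj yzzwo xpxiy umxr efm drc hscoa hzqh bixy znpf tvot edkd afbuj hpi omy
Hunk 4: at line 5 remove [drc] add [dyx] -> 15 lines: woujj yzzwo xpxiy umxr efm dyx hscoa hzqh bixy znpf tvot edkd afbuj hpi omy
Hunk 5: at line 6 remove [hzqh,bixy] add [bps] -> 14 lines: woujj yzzwo xpxiy umxr efm dyx hscoa bps znpf tvot edkd afbuj hpi omy

Answer: woujj
yzzwo
xpxiy
umxr
efm
dyx
hscoa
bps
znpf
tvot
edkd
afbuj
hpi
omy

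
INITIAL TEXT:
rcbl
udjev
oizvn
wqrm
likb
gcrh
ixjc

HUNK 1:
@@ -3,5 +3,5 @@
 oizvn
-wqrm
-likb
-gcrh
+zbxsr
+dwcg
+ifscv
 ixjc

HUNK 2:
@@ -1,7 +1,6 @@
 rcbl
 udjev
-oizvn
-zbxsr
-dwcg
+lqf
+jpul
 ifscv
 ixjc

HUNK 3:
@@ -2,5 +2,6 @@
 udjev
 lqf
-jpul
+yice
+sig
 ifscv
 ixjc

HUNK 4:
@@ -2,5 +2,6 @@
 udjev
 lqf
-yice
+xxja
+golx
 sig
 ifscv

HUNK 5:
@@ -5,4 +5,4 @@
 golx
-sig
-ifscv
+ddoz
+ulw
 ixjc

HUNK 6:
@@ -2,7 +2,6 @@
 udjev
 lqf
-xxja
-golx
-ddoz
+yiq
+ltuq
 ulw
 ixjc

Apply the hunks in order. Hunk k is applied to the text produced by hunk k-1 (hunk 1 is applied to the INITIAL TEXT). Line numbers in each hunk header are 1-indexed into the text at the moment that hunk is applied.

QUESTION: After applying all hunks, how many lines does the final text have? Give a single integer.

Answer: 7

Derivation:
Hunk 1: at line 3 remove [wqrm,likb,gcrh] add [zbxsr,dwcg,ifscv] -> 7 lines: rcbl udjev oizvn zbxsr dwcg ifscv ixjc
Hunk 2: at line 1 remove [oizvn,zbxsr,dwcg] add [lqf,jpul] -> 6 lines: rcbl udjev lqf jpul ifscv ixjc
Hunk 3: at line 2 remove [jpul] add [yice,sig] -> 7 lines: rcbl udjev lqf yice sig ifscv ixjc
Hunk 4: at line 2 remove [yice] add [xxja,golx] -> 8 lines: rcbl udjev lqf xxja golx sig ifscv ixjc
Hunk 5: at line 5 remove [sig,ifscv] add [ddoz,ulw] -> 8 lines: rcbl udjev lqf xxja golx ddoz ulw ixjc
Hunk 6: at line 2 remove [xxja,golx,ddoz] add [yiq,ltuq] -> 7 lines: rcbl udjev lqf yiq ltuq ulw ixjc
Final line count: 7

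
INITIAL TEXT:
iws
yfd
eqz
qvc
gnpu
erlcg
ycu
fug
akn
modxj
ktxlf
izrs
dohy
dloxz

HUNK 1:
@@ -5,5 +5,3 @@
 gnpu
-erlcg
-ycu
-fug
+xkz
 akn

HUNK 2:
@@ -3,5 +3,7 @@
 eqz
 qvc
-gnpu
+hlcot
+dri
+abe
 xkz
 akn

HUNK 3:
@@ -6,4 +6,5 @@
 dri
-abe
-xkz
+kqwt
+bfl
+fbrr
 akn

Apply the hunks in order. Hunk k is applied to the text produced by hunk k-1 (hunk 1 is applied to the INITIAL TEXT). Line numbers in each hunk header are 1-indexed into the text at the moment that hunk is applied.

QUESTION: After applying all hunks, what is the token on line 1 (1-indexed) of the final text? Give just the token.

Hunk 1: at line 5 remove [erlcg,ycu,fug] add [xkz] -> 12 lines: iws yfd eqz qvc gnpu xkz akn modxj ktxlf izrs dohy dloxz
Hunk 2: at line 3 remove [gnpu] add [hlcot,dri,abe] -> 14 lines: iws yfd eqz qvc hlcot dri abe xkz akn modxj ktxlf izrs dohy dloxz
Hunk 3: at line 6 remove [abe,xkz] add [kqwt,bfl,fbrr] -> 15 lines: iws yfd eqz qvc hlcot dri kqwt bfl fbrr akn modxj ktxlf izrs dohy dloxz
Final line 1: iws

Answer: iws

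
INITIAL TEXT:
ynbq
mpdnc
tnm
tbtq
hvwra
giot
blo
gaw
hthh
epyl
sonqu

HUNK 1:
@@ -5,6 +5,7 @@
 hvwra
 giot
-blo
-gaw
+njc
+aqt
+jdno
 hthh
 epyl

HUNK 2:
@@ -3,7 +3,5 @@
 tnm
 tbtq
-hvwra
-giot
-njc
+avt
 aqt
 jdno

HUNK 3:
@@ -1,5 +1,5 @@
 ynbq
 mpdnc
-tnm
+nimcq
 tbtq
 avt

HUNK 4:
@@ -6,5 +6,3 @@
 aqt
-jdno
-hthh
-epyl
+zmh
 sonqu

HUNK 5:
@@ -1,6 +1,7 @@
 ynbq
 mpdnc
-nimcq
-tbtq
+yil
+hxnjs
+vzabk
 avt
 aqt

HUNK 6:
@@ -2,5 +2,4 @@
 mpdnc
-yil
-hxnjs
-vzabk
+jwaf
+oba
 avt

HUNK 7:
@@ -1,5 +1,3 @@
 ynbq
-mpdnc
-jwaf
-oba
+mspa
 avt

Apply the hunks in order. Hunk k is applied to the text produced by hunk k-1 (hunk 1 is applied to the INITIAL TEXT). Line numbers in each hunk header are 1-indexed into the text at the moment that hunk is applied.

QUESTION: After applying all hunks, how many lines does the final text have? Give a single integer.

Hunk 1: at line 5 remove [blo,gaw] add [njc,aqt,jdno] -> 12 lines: ynbq mpdnc tnm tbtq hvwra giot njc aqt jdno hthh epyl sonqu
Hunk 2: at line 3 remove [hvwra,giot,njc] add [avt] -> 10 lines: ynbq mpdnc tnm tbtq avt aqt jdno hthh epyl sonqu
Hunk 3: at line 1 remove [tnm] add [nimcq] -> 10 lines: ynbq mpdnc nimcq tbtq avt aqt jdno hthh epyl sonqu
Hunk 4: at line 6 remove [jdno,hthh,epyl] add [zmh] -> 8 lines: ynbq mpdnc nimcq tbtq avt aqt zmh sonqu
Hunk 5: at line 1 remove [nimcq,tbtq] add [yil,hxnjs,vzabk] -> 9 lines: ynbq mpdnc yil hxnjs vzabk avt aqt zmh sonqu
Hunk 6: at line 2 remove [yil,hxnjs,vzabk] add [jwaf,oba] -> 8 lines: ynbq mpdnc jwaf oba avt aqt zmh sonqu
Hunk 7: at line 1 remove [mpdnc,jwaf,oba] add [mspa] -> 6 lines: ynbq mspa avt aqt zmh sonqu
Final line count: 6

Answer: 6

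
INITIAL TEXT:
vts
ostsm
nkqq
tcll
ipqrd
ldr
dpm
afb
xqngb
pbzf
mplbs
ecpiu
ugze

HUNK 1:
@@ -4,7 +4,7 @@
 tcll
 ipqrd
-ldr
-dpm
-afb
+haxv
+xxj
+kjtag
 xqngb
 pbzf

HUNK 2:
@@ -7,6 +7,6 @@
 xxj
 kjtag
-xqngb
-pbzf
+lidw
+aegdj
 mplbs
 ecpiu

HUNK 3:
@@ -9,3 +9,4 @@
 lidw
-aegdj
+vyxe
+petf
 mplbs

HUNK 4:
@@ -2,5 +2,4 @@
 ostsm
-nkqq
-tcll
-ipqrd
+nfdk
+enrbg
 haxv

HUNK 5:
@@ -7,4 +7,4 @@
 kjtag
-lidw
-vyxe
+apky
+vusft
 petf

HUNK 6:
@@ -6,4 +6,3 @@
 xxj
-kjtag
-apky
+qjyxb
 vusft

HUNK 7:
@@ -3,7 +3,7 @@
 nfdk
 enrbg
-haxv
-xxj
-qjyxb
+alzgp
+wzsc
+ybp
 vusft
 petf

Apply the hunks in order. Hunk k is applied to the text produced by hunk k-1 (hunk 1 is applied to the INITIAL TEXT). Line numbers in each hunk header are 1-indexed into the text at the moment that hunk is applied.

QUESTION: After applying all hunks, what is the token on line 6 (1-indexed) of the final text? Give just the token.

Hunk 1: at line 4 remove [ldr,dpm,afb] add [haxv,xxj,kjtag] -> 13 lines: vts ostsm nkqq tcll ipqrd haxv xxj kjtag xqngb pbzf mplbs ecpiu ugze
Hunk 2: at line 7 remove [xqngb,pbzf] add [lidw,aegdj] -> 13 lines: vts ostsm nkqq tcll ipqrd haxv xxj kjtag lidw aegdj mplbs ecpiu ugze
Hunk 3: at line 9 remove [aegdj] add [vyxe,petf] -> 14 lines: vts ostsm nkqq tcll ipqrd haxv xxj kjtag lidw vyxe petf mplbs ecpiu ugze
Hunk 4: at line 2 remove [nkqq,tcll,ipqrd] add [nfdk,enrbg] -> 13 lines: vts ostsm nfdk enrbg haxv xxj kjtag lidw vyxe petf mplbs ecpiu ugze
Hunk 5: at line 7 remove [lidw,vyxe] add [apky,vusft] -> 13 lines: vts ostsm nfdk enrbg haxv xxj kjtag apky vusft petf mplbs ecpiu ugze
Hunk 6: at line 6 remove [kjtag,apky] add [qjyxb] -> 12 lines: vts ostsm nfdk enrbg haxv xxj qjyxb vusft petf mplbs ecpiu ugze
Hunk 7: at line 3 remove [haxv,xxj,qjyxb] add [alzgp,wzsc,ybp] -> 12 lines: vts ostsm nfdk enrbg alzgp wzsc ybp vusft petf mplbs ecpiu ugze
Final line 6: wzsc

Answer: wzsc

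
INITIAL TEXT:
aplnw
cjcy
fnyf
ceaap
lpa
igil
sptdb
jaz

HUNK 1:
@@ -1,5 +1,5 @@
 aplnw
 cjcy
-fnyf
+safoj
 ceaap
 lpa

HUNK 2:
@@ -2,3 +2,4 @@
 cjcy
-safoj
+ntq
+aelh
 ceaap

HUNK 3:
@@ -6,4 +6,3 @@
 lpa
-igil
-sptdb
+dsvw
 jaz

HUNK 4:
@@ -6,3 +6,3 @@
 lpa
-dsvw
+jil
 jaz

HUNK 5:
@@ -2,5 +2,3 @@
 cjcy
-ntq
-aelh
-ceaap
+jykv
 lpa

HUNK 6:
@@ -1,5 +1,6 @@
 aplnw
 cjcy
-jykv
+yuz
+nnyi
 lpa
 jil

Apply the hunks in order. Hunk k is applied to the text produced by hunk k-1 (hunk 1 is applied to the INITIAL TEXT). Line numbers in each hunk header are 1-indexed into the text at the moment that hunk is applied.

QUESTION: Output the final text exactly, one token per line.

Hunk 1: at line 1 remove [fnyf] add [safoj] -> 8 lines: aplnw cjcy safoj ceaap lpa igil sptdb jaz
Hunk 2: at line 2 remove [safoj] add [ntq,aelh] -> 9 lines: aplnw cjcy ntq aelh ceaap lpa igil sptdb jaz
Hunk 3: at line 6 remove [igil,sptdb] add [dsvw] -> 8 lines: aplnw cjcy ntq aelh ceaap lpa dsvw jaz
Hunk 4: at line 6 remove [dsvw] add [jil] -> 8 lines: aplnw cjcy ntq aelh ceaap lpa jil jaz
Hunk 5: at line 2 remove [ntq,aelh,ceaap] add [jykv] -> 6 lines: aplnw cjcy jykv lpa jil jaz
Hunk 6: at line 1 remove [jykv] add [yuz,nnyi] -> 7 lines: aplnw cjcy yuz nnyi lpa jil jaz

Answer: aplnw
cjcy
yuz
nnyi
lpa
jil
jaz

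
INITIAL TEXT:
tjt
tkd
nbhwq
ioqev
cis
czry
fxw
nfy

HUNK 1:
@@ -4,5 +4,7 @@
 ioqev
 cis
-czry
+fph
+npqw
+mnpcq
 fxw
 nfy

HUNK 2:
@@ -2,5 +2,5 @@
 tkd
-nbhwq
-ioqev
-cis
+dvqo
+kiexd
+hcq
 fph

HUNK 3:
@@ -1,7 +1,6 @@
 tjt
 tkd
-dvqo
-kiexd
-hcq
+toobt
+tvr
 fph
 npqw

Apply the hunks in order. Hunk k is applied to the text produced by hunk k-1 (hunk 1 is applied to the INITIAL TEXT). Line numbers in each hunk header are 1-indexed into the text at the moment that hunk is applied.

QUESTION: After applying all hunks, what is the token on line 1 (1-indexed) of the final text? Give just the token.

Hunk 1: at line 4 remove [czry] add [fph,npqw,mnpcq] -> 10 lines: tjt tkd nbhwq ioqev cis fph npqw mnpcq fxw nfy
Hunk 2: at line 2 remove [nbhwq,ioqev,cis] add [dvqo,kiexd,hcq] -> 10 lines: tjt tkd dvqo kiexd hcq fph npqw mnpcq fxw nfy
Hunk 3: at line 1 remove [dvqo,kiexd,hcq] add [toobt,tvr] -> 9 lines: tjt tkd toobt tvr fph npqw mnpcq fxw nfy
Final line 1: tjt

Answer: tjt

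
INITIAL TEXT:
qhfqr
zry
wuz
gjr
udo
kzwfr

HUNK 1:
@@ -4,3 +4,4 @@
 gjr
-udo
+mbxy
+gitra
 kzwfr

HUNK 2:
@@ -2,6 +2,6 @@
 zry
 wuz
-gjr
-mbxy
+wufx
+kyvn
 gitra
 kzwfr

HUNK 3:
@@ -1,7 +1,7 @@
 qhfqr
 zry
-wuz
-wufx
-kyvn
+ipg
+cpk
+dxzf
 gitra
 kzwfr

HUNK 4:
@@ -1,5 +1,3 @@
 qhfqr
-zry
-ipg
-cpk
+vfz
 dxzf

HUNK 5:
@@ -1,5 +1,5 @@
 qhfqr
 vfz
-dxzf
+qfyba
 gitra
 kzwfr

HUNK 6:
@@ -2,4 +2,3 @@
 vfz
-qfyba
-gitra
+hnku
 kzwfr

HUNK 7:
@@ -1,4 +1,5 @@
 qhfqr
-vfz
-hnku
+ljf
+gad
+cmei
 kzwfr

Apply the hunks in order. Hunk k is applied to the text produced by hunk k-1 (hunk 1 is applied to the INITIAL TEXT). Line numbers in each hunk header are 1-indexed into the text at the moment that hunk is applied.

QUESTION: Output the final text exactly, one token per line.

Answer: qhfqr
ljf
gad
cmei
kzwfr

Derivation:
Hunk 1: at line 4 remove [udo] add [mbxy,gitra] -> 7 lines: qhfqr zry wuz gjr mbxy gitra kzwfr
Hunk 2: at line 2 remove [gjr,mbxy] add [wufx,kyvn] -> 7 lines: qhfqr zry wuz wufx kyvn gitra kzwfr
Hunk 3: at line 1 remove [wuz,wufx,kyvn] add [ipg,cpk,dxzf] -> 7 lines: qhfqr zry ipg cpk dxzf gitra kzwfr
Hunk 4: at line 1 remove [zry,ipg,cpk] add [vfz] -> 5 lines: qhfqr vfz dxzf gitra kzwfr
Hunk 5: at line 1 remove [dxzf] add [qfyba] -> 5 lines: qhfqr vfz qfyba gitra kzwfr
Hunk 6: at line 2 remove [qfyba,gitra] add [hnku] -> 4 lines: qhfqr vfz hnku kzwfr
Hunk 7: at line 1 remove [vfz,hnku] add [ljf,gad,cmei] -> 5 lines: qhfqr ljf gad cmei kzwfr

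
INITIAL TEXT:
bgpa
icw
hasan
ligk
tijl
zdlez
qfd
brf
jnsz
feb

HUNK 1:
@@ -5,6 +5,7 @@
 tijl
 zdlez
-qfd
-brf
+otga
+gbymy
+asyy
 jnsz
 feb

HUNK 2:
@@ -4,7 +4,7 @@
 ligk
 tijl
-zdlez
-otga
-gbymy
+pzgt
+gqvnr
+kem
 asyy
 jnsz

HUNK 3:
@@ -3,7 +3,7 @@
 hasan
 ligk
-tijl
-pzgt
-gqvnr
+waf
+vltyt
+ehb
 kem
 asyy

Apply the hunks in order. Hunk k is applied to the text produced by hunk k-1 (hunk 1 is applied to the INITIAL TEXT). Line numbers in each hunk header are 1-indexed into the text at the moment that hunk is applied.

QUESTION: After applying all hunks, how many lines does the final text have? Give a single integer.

Hunk 1: at line 5 remove [qfd,brf] add [otga,gbymy,asyy] -> 11 lines: bgpa icw hasan ligk tijl zdlez otga gbymy asyy jnsz feb
Hunk 2: at line 4 remove [zdlez,otga,gbymy] add [pzgt,gqvnr,kem] -> 11 lines: bgpa icw hasan ligk tijl pzgt gqvnr kem asyy jnsz feb
Hunk 3: at line 3 remove [tijl,pzgt,gqvnr] add [waf,vltyt,ehb] -> 11 lines: bgpa icw hasan ligk waf vltyt ehb kem asyy jnsz feb
Final line count: 11

Answer: 11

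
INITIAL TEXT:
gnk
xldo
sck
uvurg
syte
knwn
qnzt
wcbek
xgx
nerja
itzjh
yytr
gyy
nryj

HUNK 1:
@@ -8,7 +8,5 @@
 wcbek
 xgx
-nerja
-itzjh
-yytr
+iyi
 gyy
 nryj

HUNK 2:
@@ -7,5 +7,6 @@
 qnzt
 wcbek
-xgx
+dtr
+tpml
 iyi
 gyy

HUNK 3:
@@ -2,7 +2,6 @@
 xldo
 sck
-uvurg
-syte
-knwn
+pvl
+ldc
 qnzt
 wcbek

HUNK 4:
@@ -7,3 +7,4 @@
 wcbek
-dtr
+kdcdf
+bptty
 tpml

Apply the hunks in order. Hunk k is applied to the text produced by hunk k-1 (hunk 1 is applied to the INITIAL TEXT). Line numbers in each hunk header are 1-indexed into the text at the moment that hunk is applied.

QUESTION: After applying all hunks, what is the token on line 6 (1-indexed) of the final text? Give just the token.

Hunk 1: at line 8 remove [nerja,itzjh,yytr] add [iyi] -> 12 lines: gnk xldo sck uvurg syte knwn qnzt wcbek xgx iyi gyy nryj
Hunk 2: at line 7 remove [xgx] add [dtr,tpml] -> 13 lines: gnk xldo sck uvurg syte knwn qnzt wcbek dtr tpml iyi gyy nryj
Hunk 3: at line 2 remove [uvurg,syte,knwn] add [pvl,ldc] -> 12 lines: gnk xldo sck pvl ldc qnzt wcbek dtr tpml iyi gyy nryj
Hunk 4: at line 7 remove [dtr] add [kdcdf,bptty] -> 13 lines: gnk xldo sck pvl ldc qnzt wcbek kdcdf bptty tpml iyi gyy nryj
Final line 6: qnzt

Answer: qnzt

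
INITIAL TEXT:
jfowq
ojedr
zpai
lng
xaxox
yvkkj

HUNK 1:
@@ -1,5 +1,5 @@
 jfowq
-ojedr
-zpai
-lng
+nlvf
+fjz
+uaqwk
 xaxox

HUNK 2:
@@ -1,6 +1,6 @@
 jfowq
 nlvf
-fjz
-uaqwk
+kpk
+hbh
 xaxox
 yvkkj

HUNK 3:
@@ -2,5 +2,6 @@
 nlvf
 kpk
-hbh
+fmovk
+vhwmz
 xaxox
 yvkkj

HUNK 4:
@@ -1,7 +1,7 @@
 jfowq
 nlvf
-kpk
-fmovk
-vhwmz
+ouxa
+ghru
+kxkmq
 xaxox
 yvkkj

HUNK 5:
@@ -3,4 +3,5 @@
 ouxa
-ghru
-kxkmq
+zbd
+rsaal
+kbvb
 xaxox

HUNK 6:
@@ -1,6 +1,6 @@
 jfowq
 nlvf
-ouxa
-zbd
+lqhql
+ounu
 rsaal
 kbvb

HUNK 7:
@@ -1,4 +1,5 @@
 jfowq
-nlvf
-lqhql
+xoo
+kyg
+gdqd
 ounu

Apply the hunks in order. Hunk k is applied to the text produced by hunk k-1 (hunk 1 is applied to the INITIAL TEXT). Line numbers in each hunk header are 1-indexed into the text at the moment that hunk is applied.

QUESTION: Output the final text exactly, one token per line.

Hunk 1: at line 1 remove [ojedr,zpai,lng] add [nlvf,fjz,uaqwk] -> 6 lines: jfowq nlvf fjz uaqwk xaxox yvkkj
Hunk 2: at line 1 remove [fjz,uaqwk] add [kpk,hbh] -> 6 lines: jfowq nlvf kpk hbh xaxox yvkkj
Hunk 3: at line 2 remove [hbh] add [fmovk,vhwmz] -> 7 lines: jfowq nlvf kpk fmovk vhwmz xaxox yvkkj
Hunk 4: at line 1 remove [kpk,fmovk,vhwmz] add [ouxa,ghru,kxkmq] -> 7 lines: jfowq nlvf ouxa ghru kxkmq xaxox yvkkj
Hunk 5: at line 3 remove [ghru,kxkmq] add [zbd,rsaal,kbvb] -> 8 lines: jfowq nlvf ouxa zbd rsaal kbvb xaxox yvkkj
Hunk 6: at line 1 remove [ouxa,zbd] add [lqhql,ounu] -> 8 lines: jfowq nlvf lqhql ounu rsaal kbvb xaxox yvkkj
Hunk 7: at line 1 remove [nlvf,lqhql] add [xoo,kyg,gdqd] -> 9 lines: jfowq xoo kyg gdqd ounu rsaal kbvb xaxox yvkkj

Answer: jfowq
xoo
kyg
gdqd
ounu
rsaal
kbvb
xaxox
yvkkj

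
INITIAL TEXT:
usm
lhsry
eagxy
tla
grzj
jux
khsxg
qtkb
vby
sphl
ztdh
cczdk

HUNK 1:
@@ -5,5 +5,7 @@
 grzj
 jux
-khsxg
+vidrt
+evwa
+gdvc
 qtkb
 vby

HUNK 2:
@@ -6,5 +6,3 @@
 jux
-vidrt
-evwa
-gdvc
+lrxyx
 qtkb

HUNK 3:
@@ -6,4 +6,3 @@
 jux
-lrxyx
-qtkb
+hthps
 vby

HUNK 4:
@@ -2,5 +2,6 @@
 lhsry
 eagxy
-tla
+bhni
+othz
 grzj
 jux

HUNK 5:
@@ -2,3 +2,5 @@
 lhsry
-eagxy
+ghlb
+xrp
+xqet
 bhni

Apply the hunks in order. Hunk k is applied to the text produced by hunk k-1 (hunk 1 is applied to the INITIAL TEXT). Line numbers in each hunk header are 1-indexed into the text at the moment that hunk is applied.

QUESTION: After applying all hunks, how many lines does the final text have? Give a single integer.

Hunk 1: at line 5 remove [khsxg] add [vidrt,evwa,gdvc] -> 14 lines: usm lhsry eagxy tla grzj jux vidrt evwa gdvc qtkb vby sphl ztdh cczdk
Hunk 2: at line 6 remove [vidrt,evwa,gdvc] add [lrxyx] -> 12 lines: usm lhsry eagxy tla grzj jux lrxyx qtkb vby sphl ztdh cczdk
Hunk 3: at line 6 remove [lrxyx,qtkb] add [hthps] -> 11 lines: usm lhsry eagxy tla grzj jux hthps vby sphl ztdh cczdk
Hunk 4: at line 2 remove [tla] add [bhni,othz] -> 12 lines: usm lhsry eagxy bhni othz grzj jux hthps vby sphl ztdh cczdk
Hunk 5: at line 2 remove [eagxy] add [ghlb,xrp,xqet] -> 14 lines: usm lhsry ghlb xrp xqet bhni othz grzj jux hthps vby sphl ztdh cczdk
Final line count: 14

Answer: 14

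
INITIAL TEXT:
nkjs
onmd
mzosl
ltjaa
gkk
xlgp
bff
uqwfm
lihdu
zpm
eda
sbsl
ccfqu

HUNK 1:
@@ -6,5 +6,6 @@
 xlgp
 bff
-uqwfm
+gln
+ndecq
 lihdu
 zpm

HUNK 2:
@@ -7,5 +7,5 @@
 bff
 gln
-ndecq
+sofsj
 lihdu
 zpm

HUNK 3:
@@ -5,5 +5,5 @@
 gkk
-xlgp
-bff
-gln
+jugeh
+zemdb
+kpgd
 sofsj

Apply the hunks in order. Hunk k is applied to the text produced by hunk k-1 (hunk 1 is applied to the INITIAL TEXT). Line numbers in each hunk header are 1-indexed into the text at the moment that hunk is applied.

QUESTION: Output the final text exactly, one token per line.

Answer: nkjs
onmd
mzosl
ltjaa
gkk
jugeh
zemdb
kpgd
sofsj
lihdu
zpm
eda
sbsl
ccfqu

Derivation:
Hunk 1: at line 6 remove [uqwfm] add [gln,ndecq] -> 14 lines: nkjs onmd mzosl ltjaa gkk xlgp bff gln ndecq lihdu zpm eda sbsl ccfqu
Hunk 2: at line 7 remove [ndecq] add [sofsj] -> 14 lines: nkjs onmd mzosl ltjaa gkk xlgp bff gln sofsj lihdu zpm eda sbsl ccfqu
Hunk 3: at line 5 remove [xlgp,bff,gln] add [jugeh,zemdb,kpgd] -> 14 lines: nkjs onmd mzosl ltjaa gkk jugeh zemdb kpgd sofsj lihdu zpm eda sbsl ccfqu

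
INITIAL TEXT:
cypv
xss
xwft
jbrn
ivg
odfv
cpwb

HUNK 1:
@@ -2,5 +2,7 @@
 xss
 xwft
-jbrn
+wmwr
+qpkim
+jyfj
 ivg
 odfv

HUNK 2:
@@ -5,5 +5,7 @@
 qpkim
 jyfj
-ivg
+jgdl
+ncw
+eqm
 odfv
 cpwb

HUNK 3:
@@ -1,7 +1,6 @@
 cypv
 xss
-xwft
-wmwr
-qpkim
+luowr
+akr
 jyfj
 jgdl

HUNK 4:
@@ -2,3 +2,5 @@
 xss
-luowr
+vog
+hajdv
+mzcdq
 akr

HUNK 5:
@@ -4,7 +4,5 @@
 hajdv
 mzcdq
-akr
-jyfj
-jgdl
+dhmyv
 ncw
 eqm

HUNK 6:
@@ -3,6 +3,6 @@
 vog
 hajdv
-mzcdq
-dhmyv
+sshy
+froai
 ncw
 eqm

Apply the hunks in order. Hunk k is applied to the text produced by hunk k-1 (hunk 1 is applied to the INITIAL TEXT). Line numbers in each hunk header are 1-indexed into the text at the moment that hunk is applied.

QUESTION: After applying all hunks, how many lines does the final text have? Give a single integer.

Answer: 10

Derivation:
Hunk 1: at line 2 remove [jbrn] add [wmwr,qpkim,jyfj] -> 9 lines: cypv xss xwft wmwr qpkim jyfj ivg odfv cpwb
Hunk 2: at line 5 remove [ivg] add [jgdl,ncw,eqm] -> 11 lines: cypv xss xwft wmwr qpkim jyfj jgdl ncw eqm odfv cpwb
Hunk 3: at line 1 remove [xwft,wmwr,qpkim] add [luowr,akr] -> 10 lines: cypv xss luowr akr jyfj jgdl ncw eqm odfv cpwb
Hunk 4: at line 2 remove [luowr] add [vog,hajdv,mzcdq] -> 12 lines: cypv xss vog hajdv mzcdq akr jyfj jgdl ncw eqm odfv cpwb
Hunk 5: at line 4 remove [akr,jyfj,jgdl] add [dhmyv] -> 10 lines: cypv xss vog hajdv mzcdq dhmyv ncw eqm odfv cpwb
Hunk 6: at line 3 remove [mzcdq,dhmyv] add [sshy,froai] -> 10 lines: cypv xss vog hajdv sshy froai ncw eqm odfv cpwb
Final line count: 10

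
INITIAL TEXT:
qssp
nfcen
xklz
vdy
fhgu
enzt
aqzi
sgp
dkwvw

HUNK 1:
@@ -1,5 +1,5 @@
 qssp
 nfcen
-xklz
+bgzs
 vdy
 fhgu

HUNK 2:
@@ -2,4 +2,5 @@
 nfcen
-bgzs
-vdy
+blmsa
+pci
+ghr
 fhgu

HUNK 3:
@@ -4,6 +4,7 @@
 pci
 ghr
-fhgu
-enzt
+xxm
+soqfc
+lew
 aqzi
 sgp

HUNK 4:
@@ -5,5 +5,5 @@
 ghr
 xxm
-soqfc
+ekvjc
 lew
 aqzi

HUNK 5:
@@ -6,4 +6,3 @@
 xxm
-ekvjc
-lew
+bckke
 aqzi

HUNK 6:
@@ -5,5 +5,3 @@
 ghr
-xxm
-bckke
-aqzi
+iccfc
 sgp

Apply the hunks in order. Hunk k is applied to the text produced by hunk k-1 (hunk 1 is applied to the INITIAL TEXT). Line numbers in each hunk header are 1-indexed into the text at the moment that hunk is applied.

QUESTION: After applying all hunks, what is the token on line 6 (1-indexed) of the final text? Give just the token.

Hunk 1: at line 1 remove [xklz] add [bgzs] -> 9 lines: qssp nfcen bgzs vdy fhgu enzt aqzi sgp dkwvw
Hunk 2: at line 2 remove [bgzs,vdy] add [blmsa,pci,ghr] -> 10 lines: qssp nfcen blmsa pci ghr fhgu enzt aqzi sgp dkwvw
Hunk 3: at line 4 remove [fhgu,enzt] add [xxm,soqfc,lew] -> 11 lines: qssp nfcen blmsa pci ghr xxm soqfc lew aqzi sgp dkwvw
Hunk 4: at line 5 remove [soqfc] add [ekvjc] -> 11 lines: qssp nfcen blmsa pci ghr xxm ekvjc lew aqzi sgp dkwvw
Hunk 5: at line 6 remove [ekvjc,lew] add [bckke] -> 10 lines: qssp nfcen blmsa pci ghr xxm bckke aqzi sgp dkwvw
Hunk 6: at line 5 remove [xxm,bckke,aqzi] add [iccfc] -> 8 lines: qssp nfcen blmsa pci ghr iccfc sgp dkwvw
Final line 6: iccfc

Answer: iccfc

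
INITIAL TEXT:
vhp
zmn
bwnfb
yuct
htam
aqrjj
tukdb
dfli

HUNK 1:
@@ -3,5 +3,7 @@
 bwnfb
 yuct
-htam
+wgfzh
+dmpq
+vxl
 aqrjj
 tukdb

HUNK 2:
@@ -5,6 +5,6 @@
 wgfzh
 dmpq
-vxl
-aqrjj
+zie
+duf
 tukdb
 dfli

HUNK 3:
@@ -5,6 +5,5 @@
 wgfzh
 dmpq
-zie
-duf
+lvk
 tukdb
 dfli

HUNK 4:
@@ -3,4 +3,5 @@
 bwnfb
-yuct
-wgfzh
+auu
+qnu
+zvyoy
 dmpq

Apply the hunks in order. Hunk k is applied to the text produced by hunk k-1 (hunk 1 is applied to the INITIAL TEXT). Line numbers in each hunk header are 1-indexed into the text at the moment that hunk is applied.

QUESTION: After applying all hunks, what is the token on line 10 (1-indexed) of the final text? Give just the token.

Answer: dfli

Derivation:
Hunk 1: at line 3 remove [htam] add [wgfzh,dmpq,vxl] -> 10 lines: vhp zmn bwnfb yuct wgfzh dmpq vxl aqrjj tukdb dfli
Hunk 2: at line 5 remove [vxl,aqrjj] add [zie,duf] -> 10 lines: vhp zmn bwnfb yuct wgfzh dmpq zie duf tukdb dfli
Hunk 3: at line 5 remove [zie,duf] add [lvk] -> 9 lines: vhp zmn bwnfb yuct wgfzh dmpq lvk tukdb dfli
Hunk 4: at line 3 remove [yuct,wgfzh] add [auu,qnu,zvyoy] -> 10 lines: vhp zmn bwnfb auu qnu zvyoy dmpq lvk tukdb dfli
Final line 10: dfli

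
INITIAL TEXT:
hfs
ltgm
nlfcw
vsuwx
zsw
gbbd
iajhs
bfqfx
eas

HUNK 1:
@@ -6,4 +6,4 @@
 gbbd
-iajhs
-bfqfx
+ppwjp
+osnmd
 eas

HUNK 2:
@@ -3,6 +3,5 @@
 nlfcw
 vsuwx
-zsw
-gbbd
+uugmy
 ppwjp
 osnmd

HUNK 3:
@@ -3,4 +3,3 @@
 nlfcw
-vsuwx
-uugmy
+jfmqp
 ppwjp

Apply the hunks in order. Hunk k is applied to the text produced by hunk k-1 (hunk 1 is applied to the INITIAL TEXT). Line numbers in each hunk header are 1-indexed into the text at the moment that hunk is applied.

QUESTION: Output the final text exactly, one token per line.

Answer: hfs
ltgm
nlfcw
jfmqp
ppwjp
osnmd
eas

Derivation:
Hunk 1: at line 6 remove [iajhs,bfqfx] add [ppwjp,osnmd] -> 9 lines: hfs ltgm nlfcw vsuwx zsw gbbd ppwjp osnmd eas
Hunk 2: at line 3 remove [zsw,gbbd] add [uugmy] -> 8 lines: hfs ltgm nlfcw vsuwx uugmy ppwjp osnmd eas
Hunk 3: at line 3 remove [vsuwx,uugmy] add [jfmqp] -> 7 lines: hfs ltgm nlfcw jfmqp ppwjp osnmd eas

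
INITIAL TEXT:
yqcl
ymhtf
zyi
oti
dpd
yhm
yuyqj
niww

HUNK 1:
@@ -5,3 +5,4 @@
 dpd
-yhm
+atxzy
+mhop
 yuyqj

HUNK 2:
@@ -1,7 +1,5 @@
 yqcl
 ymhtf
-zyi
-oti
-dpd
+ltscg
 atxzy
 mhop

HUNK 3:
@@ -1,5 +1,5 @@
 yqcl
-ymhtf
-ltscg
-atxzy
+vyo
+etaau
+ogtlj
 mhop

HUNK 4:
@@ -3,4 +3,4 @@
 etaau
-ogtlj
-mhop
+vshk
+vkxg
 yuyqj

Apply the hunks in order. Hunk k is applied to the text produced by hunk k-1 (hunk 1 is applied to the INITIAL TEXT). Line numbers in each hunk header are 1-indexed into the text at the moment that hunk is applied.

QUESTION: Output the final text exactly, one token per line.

Hunk 1: at line 5 remove [yhm] add [atxzy,mhop] -> 9 lines: yqcl ymhtf zyi oti dpd atxzy mhop yuyqj niww
Hunk 2: at line 1 remove [zyi,oti,dpd] add [ltscg] -> 7 lines: yqcl ymhtf ltscg atxzy mhop yuyqj niww
Hunk 3: at line 1 remove [ymhtf,ltscg,atxzy] add [vyo,etaau,ogtlj] -> 7 lines: yqcl vyo etaau ogtlj mhop yuyqj niww
Hunk 4: at line 3 remove [ogtlj,mhop] add [vshk,vkxg] -> 7 lines: yqcl vyo etaau vshk vkxg yuyqj niww

Answer: yqcl
vyo
etaau
vshk
vkxg
yuyqj
niww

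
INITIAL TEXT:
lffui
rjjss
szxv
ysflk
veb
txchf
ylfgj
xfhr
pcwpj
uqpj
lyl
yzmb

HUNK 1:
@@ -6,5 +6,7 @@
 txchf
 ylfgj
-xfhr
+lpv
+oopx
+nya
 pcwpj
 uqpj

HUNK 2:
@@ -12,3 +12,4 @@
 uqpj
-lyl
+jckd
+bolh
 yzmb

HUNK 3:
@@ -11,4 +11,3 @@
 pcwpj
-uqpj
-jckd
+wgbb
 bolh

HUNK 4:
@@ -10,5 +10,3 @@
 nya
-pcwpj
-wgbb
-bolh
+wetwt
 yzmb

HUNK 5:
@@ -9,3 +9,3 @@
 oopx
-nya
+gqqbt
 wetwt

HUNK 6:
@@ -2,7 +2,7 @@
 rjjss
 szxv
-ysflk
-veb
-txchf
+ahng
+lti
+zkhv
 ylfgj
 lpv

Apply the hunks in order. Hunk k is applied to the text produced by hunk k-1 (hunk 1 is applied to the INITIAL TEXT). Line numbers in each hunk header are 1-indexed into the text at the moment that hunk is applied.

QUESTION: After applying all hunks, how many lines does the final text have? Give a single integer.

Hunk 1: at line 6 remove [xfhr] add [lpv,oopx,nya] -> 14 lines: lffui rjjss szxv ysflk veb txchf ylfgj lpv oopx nya pcwpj uqpj lyl yzmb
Hunk 2: at line 12 remove [lyl] add [jckd,bolh] -> 15 lines: lffui rjjss szxv ysflk veb txchf ylfgj lpv oopx nya pcwpj uqpj jckd bolh yzmb
Hunk 3: at line 11 remove [uqpj,jckd] add [wgbb] -> 14 lines: lffui rjjss szxv ysflk veb txchf ylfgj lpv oopx nya pcwpj wgbb bolh yzmb
Hunk 4: at line 10 remove [pcwpj,wgbb,bolh] add [wetwt] -> 12 lines: lffui rjjss szxv ysflk veb txchf ylfgj lpv oopx nya wetwt yzmb
Hunk 5: at line 9 remove [nya] add [gqqbt] -> 12 lines: lffui rjjss szxv ysflk veb txchf ylfgj lpv oopx gqqbt wetwt yzmb
Hunk 6: at line 2 remove [ysflk,veb,txchf] add [ahng,lti,zkhv] -> 12 lines: lffui rjjss szxv ahng lti zkhv ylfgj lpv oopx gqqbt wetwt yzmb
Final line count: 12

Answer: 12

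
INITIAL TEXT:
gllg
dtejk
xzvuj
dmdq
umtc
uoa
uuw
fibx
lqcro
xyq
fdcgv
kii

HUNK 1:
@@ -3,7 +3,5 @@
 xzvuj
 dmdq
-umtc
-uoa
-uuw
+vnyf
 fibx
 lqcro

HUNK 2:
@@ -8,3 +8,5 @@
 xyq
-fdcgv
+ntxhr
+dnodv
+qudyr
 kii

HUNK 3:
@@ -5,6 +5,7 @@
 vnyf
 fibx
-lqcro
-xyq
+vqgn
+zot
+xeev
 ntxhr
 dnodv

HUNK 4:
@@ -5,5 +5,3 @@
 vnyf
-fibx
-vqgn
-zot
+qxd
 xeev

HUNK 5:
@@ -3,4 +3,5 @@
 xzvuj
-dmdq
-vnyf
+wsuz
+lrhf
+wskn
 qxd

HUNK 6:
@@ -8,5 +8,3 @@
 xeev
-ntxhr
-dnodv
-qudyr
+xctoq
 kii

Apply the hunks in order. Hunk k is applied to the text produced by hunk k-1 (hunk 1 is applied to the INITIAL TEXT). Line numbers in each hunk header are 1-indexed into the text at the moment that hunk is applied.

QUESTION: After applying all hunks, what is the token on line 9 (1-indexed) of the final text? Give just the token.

Hunk 1: at line 3 remove [umtc,uoa,uuw] add [vnyf] -> 10 lines: gllg dtejk xzvuj dmdq vnyf fibx lqcro xyq fdcgv kii
Hunk 2: at line 8 remove [fdcgv] add [ntxhr,dnodv,qudyr] -> 12 lines: gllg dtejk xzvuj dmdq vnyf fibx lqcro xyq ntxhr dnodv qudyr kii
Hunk 3: at line 5 remove [lqcro,xyq] add [vqgn,zot,xeev] -> 13 lines: gllg dtejk xzvuj dmdq vnyf fibx vqgn zot xeev ntxhr dnodv qudyr kii
Hunk 4: at line 5 remove [fibx,vqgn,zot] add [qxd] -> 11 lines: gllg dtejk xzvuj dmdq vnyf qxd xeev ntxhr dnodv qudyr kii
Hunk 5: at line 3 remove [dmdq,vnyf] add [wsuz,lrhf,wskn] -> 12 lines: gllg dtejk xzvuj wsuz lrhf wskn qxd xeev ntxhr dnodv qudyr kii
Hunk 6: at line 8 remove [ntxhr,dnodv,qudyr] add [xctoq] -> 10 lines: gllg dtejk xzvuj wsuz lrhf wskn qxd xeev xctoq kii
Final line 9: xctoq

Answer: xctoq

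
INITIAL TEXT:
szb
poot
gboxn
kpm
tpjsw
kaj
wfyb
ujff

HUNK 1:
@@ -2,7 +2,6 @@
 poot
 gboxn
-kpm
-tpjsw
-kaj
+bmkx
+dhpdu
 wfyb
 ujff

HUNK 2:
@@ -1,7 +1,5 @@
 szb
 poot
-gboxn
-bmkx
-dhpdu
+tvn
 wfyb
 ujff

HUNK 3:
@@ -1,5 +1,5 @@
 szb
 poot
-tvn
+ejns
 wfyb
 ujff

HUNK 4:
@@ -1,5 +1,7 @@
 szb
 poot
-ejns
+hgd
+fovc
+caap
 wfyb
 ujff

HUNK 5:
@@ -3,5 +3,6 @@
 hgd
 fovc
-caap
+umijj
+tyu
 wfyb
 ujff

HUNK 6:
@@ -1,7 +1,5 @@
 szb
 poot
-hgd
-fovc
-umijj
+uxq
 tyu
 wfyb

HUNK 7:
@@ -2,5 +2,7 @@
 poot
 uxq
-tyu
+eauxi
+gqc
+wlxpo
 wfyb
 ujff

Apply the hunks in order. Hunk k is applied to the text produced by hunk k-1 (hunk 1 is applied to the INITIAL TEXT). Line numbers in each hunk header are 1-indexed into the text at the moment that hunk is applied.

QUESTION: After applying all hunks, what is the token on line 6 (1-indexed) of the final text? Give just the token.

Hunk 1: at line 2 remove [kpm,tpjsw,kaj] add [bmkx,dhpdu] -> 7 lines: szb poot gboxn bmkx dhpdu wfyb ujff
Hunk 2: at line 1 remove [gboxn,bmkx,dhpdu] add [tvn] -> 5 lines: szb poot tvn wfyb ujff
Hunk 3: at line 1 remove [tvn] add [ejns] -> 5 lines: szb poot ejns wfyb ujff
Hunk 4: at line 1 remove [ejns] add [hgd,fovc,caap] -> 7 lines: szb poot hgd fovc caap wfyb ujff
Hunk 5: at line 3 remove [caap] add [umijj,tyu] -> 8 lines: szb poot hgd fovc umijj tyu wfyb ujff
Hunk 6: at line 1 remove [hgd,fovc,umijj] add [uxq] -> 6 lines: szb poot uxq tyu wfyb ujff
Hunk 7: at line 2 remove [tyu] add [eauxi,gqc,wlxpo] -> 8 lines: szb poot uxq eauxi gqc wlxpo wfyb ujff
Final line 6: wlxpo

Answer: wlxpo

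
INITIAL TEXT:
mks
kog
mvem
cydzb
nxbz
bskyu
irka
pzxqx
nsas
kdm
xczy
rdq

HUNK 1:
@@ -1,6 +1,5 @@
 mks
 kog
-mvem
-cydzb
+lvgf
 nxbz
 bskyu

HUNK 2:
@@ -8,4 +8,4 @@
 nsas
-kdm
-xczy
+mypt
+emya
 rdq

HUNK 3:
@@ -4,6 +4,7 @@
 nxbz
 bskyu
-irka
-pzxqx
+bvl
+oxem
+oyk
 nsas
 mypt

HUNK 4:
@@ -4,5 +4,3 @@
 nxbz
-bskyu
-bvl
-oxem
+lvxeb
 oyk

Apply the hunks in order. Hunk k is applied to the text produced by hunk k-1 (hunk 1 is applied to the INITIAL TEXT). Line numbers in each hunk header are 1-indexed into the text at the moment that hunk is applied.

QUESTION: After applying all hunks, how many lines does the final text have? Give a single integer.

Answer: 10

Derivation:
Hunk 1: at line 1 remove [mvem,cydzb] add [lvgf] -> 11 lines: mks kog lvgf nxbz bskyu irka pzxqx nsas kdm xczy rdq
Hunk 2: at line 8 remove [kdm,xczy] add [mypt,emya] -> 11 lines: mks kog lvgf nxbz bskyu irka pzxqx nsas mypt emya rdq
Hunk 3: at line 4 remove [irka,pzxqx] add [bvl,oxem,oyk] -> 12 lines: mks kog lvgf nxbz bskyu bvl oxem oyk nsas mypt emya rdq
Hunk 4: at line 4 remove [bskyu,bvl,oxem] add [lvxeb] -> 10 lines: mks kog lvgf nxbz lvxeb oyk nsas mypt emya rdq
Final line count: 10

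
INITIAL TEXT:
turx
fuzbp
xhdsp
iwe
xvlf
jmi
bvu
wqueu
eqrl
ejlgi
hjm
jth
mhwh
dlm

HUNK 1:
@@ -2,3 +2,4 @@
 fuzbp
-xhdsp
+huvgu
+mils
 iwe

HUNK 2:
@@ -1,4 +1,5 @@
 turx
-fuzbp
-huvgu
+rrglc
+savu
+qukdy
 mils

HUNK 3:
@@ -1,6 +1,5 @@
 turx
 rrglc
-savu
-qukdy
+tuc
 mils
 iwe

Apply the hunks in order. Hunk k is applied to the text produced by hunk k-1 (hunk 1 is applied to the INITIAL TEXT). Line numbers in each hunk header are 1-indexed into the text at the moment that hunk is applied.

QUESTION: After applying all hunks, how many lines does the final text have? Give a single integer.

Answer: 15

Derivation:
Hunk 1: at line 2 remove [xhdsp] add [huvgu,mils] -> 15 lines: turx fuzbp huvgu mils iwe xvlf jmi bvu wqueu eqrl ejlgi hjm jth mhwh dlm
Hunk 2: at line 1 remove [fuzbp,huvgu] add [rrglc,savu,qukdy] -> 16 lines: turx rrglc savu qukdy mils iwe xvlf jmi bvu wqueu eqrl ejlgi hjm jth mhwh dlm
Hunk 3: at line 1 remove [savu,qukdy] add [tuc] -> 15 lines: turx rrglc tuc mils iwe xvlf jmi bvu wqueu eqrl ejlgi hjm jth mhwh dlm
Final line count: 15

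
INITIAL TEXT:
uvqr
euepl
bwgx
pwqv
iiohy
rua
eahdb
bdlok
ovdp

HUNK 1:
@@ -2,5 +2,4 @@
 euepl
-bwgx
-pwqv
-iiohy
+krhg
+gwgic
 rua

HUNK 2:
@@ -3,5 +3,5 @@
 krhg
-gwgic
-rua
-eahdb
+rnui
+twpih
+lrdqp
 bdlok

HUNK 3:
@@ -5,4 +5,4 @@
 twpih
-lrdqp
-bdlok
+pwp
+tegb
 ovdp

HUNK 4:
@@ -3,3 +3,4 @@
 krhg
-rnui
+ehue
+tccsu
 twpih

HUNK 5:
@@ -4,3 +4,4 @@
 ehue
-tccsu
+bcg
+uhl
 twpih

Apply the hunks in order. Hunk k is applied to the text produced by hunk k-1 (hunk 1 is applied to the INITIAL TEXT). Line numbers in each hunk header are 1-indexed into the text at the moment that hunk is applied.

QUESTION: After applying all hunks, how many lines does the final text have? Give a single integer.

Hunk 1: at line 2 remove [bwgx,pwqv,iiohy] add [krhg,gwgic] -> 8 lines: uvqr euepl krhg gwgic rua eahdb bdlok ovdp
Hunk 2: at line 3 remove [gwgic,rua,eahdb] add [rnui,twpih,lrdqp] -> 8 lines: uvqr euepl krhg rnui twpih lrdqp bdlok ovdp
Hunk 3: at line 5 remove [lrdqp,bdlok] add [pwp,tegb] -> 8 lines: uvqr euepl krhg rnui twpih pwp tegb ovdp
Hunk 4: at line 3 remove [rnui] add [ehue,tccsu] -> 9 lines: uvqr euepl krhg ehue tccsu twpih pwp tegb ovdp
Hunk 5: at line 4 remove [tccsu] add [bcg,uhl] -> 10 lines: uvqr euepl krhg ehue bcg uhl twpih pwp tegb ovdp
Final line count: 10

Answer: 10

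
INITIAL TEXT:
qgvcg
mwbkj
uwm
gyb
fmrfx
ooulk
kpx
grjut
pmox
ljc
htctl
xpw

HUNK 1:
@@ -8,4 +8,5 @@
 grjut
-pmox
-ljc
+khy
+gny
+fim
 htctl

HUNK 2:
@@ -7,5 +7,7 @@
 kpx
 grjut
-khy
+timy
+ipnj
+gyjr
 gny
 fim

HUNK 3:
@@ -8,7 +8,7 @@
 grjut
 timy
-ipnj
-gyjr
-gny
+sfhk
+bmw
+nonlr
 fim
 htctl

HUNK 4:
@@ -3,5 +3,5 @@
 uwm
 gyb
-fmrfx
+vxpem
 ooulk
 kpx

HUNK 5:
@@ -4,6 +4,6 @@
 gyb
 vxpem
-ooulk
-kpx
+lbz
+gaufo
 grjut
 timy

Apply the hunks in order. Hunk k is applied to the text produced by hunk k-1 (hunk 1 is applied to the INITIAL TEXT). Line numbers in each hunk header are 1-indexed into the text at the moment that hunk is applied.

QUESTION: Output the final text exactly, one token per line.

Hunk 1: at line 8 remove [pmox,ljc] add [khy,gny,fim] -> 13 lines: qgvcg mwbkj uwm gyb fmrfx ooulk kpx grjut khy gny fim htctl xpw
Hunk 2: at line 7 remove [khy] add [timy,ipnj,gyjr] -> 15 lines: qgvcg mwbkj uwm gyb fmrfx ooulk kpx grjut timy ipnj gyjr gny fim htctl xpw
Hunk 3: at line 8 remove [ipnj,gyjr,gny] add [sfhk,bmw,nonlr] -> 15 lines: qgvcg mwbkj uwm gyb fmrfx ooulk kpx grjut timy sfhk bmw nonlr fim htctl xpw
Hunk 4: at line 3 remove [fmrfx] add [vxpem] -> 15 lines: qgvcg mwbkj uwm gyb vxpem ooulk kpx grjut timy sfhk bmw nonlr fim htctl xpw
Hunk 5: at line 4 remove [ooulk,kpx] add [lbz,gaufo] -> 15 lines: qgvcg mwbkj uwm gyb vxpem lbz gaufo grjut timy sfhk bmw nonlr fim htctl xpw

Answer: qgvcg
mwbkj
uwm
gyb
vxpem
lbz
gaufo
grjut
timy
sfhk
bmw
nonlr
fim
htctl
xpw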